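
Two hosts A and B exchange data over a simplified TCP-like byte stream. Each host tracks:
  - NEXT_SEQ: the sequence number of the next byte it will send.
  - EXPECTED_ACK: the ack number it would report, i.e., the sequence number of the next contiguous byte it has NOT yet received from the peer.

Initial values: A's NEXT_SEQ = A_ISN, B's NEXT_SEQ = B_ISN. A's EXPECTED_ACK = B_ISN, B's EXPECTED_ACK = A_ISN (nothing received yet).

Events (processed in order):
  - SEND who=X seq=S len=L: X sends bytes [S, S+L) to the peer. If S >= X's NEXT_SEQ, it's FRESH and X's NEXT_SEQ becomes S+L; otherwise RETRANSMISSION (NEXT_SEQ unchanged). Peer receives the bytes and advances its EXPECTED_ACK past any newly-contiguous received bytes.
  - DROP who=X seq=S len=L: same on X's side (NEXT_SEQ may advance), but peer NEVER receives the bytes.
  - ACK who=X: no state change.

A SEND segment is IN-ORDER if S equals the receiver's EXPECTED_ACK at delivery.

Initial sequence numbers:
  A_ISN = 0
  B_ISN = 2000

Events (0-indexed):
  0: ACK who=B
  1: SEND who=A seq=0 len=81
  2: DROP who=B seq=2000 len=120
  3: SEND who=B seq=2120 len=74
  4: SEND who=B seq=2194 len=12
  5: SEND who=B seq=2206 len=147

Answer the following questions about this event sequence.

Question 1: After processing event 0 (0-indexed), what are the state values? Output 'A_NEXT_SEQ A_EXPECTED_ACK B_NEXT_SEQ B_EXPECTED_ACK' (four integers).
After event 0: A_seq=0 A_ack=2000 B_seq=2000 B_ack=0

0 2000 2000 0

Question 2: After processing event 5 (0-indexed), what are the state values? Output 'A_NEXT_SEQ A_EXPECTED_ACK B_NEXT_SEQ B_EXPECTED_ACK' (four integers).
After event 0: A_seq=0 A_ack=2000 B_seq=2000 B_ack=0
After event 1: A_seq=81 A_ack=2000 B_seq=2000 B_ack=81
After event 2: A_seq=81 A_ack=2000 B_seq=2120 B_ack=81
After event 3: A_seq=81 A_ack=2000 B_seq=2194 B_ack=81
After event 4: A_seq=81 A_ack=2000 B_seq=2206 B_ack=81
After event 5: A_seq=81 A_ack=2000 B_seq=2353 B_ack=81

81 2000 2353 81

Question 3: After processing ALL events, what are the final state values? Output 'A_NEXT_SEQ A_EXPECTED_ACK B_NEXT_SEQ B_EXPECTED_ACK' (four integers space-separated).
After event 0: A_seq=0 A_ack=2000 B_seq=2000 B_ack=0
After event 1: A_seq=81 A_ack=2000 B_seq=2000 B_ack=81
After event 2: A_seq=81 A_ack=2000 B_seq=2120 B_ack=81
After event 3: A_seq=81 A_ack=2000 B_seq=2194 B_ack=81
After event 4: A_seq=81 A_ack=2000 B_seq=2206 B_ack=81
After event 5: A_seq=81 A_ack=2000 B_seq=2353 B_ack=81

Answer: 81 2000 2353 81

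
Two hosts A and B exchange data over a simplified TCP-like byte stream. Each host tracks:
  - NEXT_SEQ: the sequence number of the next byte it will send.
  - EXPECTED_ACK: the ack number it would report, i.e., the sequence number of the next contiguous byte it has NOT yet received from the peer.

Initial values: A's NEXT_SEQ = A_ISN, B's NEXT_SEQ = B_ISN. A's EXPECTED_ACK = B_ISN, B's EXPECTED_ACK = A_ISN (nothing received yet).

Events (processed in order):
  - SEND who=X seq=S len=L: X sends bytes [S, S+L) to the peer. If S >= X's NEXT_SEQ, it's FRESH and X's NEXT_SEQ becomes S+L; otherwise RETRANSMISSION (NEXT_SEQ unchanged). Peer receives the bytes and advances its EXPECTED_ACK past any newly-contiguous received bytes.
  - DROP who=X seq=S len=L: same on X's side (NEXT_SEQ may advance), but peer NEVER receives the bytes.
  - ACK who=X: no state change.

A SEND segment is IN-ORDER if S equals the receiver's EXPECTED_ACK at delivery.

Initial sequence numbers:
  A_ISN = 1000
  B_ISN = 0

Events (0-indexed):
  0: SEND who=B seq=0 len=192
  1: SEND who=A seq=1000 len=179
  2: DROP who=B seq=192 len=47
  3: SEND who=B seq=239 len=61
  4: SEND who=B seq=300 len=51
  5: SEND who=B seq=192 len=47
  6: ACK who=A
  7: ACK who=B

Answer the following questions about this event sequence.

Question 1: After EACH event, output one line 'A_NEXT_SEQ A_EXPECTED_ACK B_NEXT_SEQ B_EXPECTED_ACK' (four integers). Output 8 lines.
1000 192 192 1000
1179 192 192 1179
1179 192 239 1179
1179 192 300 1179
1179 192 351 1179
1179 351 351 1179
1179 351 351 1179
1179 351 351 1179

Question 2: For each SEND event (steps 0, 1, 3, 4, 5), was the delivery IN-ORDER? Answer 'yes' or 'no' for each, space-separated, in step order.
Answer: yes yes no no yes

Derivation:
Step 0: SEND seq=0 -> in-order
Step 1: SEND seq=1000 -> in-order
Step 3: SEND seq=239 -> out-of-order
Step 4: SEND seq=300 -> out-of-order
Step 5: SEND seq=192 -> in-order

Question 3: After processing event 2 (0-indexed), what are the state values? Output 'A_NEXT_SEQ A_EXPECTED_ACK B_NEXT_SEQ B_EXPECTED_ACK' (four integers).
After event 0: A_seq=1000 A_ack=192 B_seq=192 B_ack=1000
After event 1: A_seq=1179 A_ack=192 B_seq=192 B_ack=1179
After event 2: A_seq=1179 A_ack=192 B_seq=239 B_ack=1179

1179 192 239 1179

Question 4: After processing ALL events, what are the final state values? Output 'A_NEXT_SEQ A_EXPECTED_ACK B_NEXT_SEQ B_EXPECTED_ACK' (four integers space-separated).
After event 0: A_seq=1000 A_ack=192 B_seq=192 B_ack=1000
After event 1: A_seq=1179 A_ack=192 B_seq=192 B_ack=1179
After event 2: A_seq=1179 A_ack=192 B_seq=239 B_ack=1179
After event 3: A_seq=1179 A_ack=192 B_seq=300 B_ack=1179
After event 4: A_seq=1179 A_ack=192 B_seq=351 B_ack=1179
After event 5: A_seq=1179 A_ack=351 B_seq=351 B_ack=1179
After event 6: A_seq=1179 A_ack=351 B_seq=351 B_ack=1179
After event 7: A_seq=1179 A_ack=351 B_seq=351 B_ack=1179

Answer: 1179 351 351 1179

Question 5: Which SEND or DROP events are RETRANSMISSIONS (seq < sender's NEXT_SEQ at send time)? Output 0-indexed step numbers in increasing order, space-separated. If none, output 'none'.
Answer: 5

Derivation:
Step 0: SEND seq=0 -> fresh
Step 1: SEND seq=1000 -> fresh
Step 2: DROP seq=192 -> fresh
Step 3: SEND seq=239 -> fresh
Step 4: SEND seq=300 -> fresh
Step 5: SEND seq=192 -> retransmit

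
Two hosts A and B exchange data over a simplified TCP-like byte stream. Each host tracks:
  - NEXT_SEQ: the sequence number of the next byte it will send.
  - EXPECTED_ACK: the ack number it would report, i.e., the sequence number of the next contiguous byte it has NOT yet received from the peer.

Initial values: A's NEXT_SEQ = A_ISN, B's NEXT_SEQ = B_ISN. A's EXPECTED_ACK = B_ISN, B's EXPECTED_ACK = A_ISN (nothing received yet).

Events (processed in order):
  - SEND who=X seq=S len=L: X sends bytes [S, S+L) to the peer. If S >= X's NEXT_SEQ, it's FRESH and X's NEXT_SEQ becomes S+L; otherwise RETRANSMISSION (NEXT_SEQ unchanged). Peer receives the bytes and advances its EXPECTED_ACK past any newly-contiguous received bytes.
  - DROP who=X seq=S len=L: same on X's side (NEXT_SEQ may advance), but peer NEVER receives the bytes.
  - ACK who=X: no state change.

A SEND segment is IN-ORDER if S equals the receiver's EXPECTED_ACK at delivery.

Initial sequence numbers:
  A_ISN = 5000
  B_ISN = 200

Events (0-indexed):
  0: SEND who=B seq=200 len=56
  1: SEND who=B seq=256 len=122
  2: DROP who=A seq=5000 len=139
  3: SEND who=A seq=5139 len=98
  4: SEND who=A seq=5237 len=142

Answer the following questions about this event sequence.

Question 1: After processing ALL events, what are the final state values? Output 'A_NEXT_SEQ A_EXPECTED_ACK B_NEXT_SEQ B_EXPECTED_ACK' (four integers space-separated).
Answer: 5379 378 378 5000

Derivation:
After event 0: A_seq=5000 A_ack=256 B_seq=256 B_ack=5000
After event 1: A_seq=5000 A_ack=378 B_seq=378 B_ack=5000
After event 2: A_seq=5139 A_ack=378 B_seq=378 B_ack=5000
After event 3: A_seq=5237 A_ack=378 B_seq=378 B_ack=5000
After event 4: A_seq=5379 A_ack=378 B_seq=378 B_ack=5000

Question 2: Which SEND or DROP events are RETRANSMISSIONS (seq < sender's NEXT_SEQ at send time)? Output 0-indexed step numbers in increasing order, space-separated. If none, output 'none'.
Answer: none

Derivation:
Step 0: SEND seq=200 -> fresh
Step 1: SEND seq=256 -> fresh
Step 2: DROP seq=5000 -> fresh
Step 3: SEND seq=5139 -> fresh
Step 4: SEND seq=5237 -> fresh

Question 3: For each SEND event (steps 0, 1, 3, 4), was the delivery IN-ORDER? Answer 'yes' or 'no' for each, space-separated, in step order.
Answer: yes yes no no

Derivation:
Step 0: SEND seq=200 -> in-order
Step 1: SEND seq=256 -> in-order
Step 3: SEND seq=5139 -> out-of-order
Step 4: SEND seq=5237 -> out-of-order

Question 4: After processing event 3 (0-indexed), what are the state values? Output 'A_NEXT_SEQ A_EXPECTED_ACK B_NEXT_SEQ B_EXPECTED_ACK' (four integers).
After event 0: A_seq=5000 A_ack=256 B_seq=256 B_ack=5000
After event 1: A_seq=5000 A_ack=378 B_seq=378 B_ack=5000
After event 2: A_seq=5139 A_ack=378 B_seq=378 B_ack=5000
After event 3: A_seq=5237 A_ack=378 B_seq=378 B_ack=5000

5237 378 378 5000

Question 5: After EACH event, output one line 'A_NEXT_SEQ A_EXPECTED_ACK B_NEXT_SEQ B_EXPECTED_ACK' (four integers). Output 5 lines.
5000 256 256 5000
5000 378 378 5000
5139 378 378 5000
5237 378 378 5000
5379 378 378 5000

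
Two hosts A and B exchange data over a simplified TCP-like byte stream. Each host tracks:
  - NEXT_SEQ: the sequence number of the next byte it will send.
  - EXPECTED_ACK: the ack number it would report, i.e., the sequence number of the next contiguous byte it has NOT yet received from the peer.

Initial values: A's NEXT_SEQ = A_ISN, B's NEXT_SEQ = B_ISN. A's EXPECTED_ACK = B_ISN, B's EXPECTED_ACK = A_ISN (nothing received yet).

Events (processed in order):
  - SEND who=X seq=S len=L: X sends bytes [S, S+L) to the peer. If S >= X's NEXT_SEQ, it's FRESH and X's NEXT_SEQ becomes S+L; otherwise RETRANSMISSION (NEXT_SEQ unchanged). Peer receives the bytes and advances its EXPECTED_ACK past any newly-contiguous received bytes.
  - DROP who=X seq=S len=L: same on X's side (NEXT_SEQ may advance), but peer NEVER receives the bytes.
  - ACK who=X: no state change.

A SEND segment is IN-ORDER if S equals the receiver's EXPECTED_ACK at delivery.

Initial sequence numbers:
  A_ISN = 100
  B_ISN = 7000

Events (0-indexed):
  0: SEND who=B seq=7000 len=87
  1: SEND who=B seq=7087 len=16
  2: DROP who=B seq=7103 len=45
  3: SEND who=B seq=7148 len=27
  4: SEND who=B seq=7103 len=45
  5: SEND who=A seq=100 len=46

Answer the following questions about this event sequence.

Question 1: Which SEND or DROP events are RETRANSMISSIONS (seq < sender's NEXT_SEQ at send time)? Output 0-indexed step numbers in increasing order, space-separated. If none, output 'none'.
Step 0: SEND seq=7000 -> fresh
Step 1: SEND seq=7087 -> fresh
Step 2: DROP seq=7103 -> fresh
Step 3: SEND seq=7148 -> fresh
Step 4: SEND seq=7103 -> retransmit
Step 5: SEND seq=100 -> fresh

Answer: 4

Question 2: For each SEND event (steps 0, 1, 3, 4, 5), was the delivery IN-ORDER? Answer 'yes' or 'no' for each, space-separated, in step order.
Step 0: SEND seq=7000 -> in-order
Step 1: SEND seq=7087 -> in-order
Step 3: SEND seq=7148 -> out-of-order
Step 4: SEND seq=7103 -> in-order
Step 5: SEND seq=100 -> in-order

Answer: yes yes no yes yes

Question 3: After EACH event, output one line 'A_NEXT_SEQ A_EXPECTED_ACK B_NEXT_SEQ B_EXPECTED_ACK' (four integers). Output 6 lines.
100 7087 7087 100
100 7103 7103 100
100 7103 7148 100
100 7103 7175 100
100 7175 7175 100
146 7175 7175 146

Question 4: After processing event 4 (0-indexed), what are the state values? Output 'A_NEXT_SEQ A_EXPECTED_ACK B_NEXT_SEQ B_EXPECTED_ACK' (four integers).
After event 0: A_seq=100 A_ack=7087 B_seq=7087 B_ack=100
After event 1: A_seq=100 A_ack=7103 B_seq=7103 B_ack=100
After event 2: A_seq=100 A_ack=7103 B_seq=7148 B_ack=100
After event 3: A_seq=100 A_ack=7103 B_seq=7175 B_ack=100
After event 4: A_seq=100 A_ack=7175 B_seq=7175 B_ack=100

100 7175 7175 100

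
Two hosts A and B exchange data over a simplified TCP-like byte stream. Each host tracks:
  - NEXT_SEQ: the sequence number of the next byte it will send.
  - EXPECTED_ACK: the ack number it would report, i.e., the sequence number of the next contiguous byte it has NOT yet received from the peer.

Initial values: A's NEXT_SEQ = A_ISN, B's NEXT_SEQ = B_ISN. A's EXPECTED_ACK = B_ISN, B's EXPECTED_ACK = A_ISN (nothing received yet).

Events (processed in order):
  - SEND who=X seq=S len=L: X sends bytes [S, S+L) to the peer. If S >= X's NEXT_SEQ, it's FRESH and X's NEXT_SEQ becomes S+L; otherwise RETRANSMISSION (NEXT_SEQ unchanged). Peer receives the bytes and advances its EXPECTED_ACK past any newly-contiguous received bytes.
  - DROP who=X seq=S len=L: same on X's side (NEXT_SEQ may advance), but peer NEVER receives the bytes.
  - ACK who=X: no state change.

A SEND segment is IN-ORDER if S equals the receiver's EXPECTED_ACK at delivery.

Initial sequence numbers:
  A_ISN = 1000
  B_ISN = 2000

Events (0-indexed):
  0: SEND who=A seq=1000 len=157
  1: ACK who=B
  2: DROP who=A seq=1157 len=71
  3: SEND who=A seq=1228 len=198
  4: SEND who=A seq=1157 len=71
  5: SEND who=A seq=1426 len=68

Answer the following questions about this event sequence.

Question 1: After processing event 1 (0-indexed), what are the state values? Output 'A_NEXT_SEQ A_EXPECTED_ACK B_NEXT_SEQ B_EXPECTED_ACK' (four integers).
After event 0: A_seq=1157 A_ack=2000 B_seq=2000 B_ack=1157
After event 1: A_seq=1157 A_ack=2000 B_seq=2000 B_ack=1157

1157 2000 2000 1157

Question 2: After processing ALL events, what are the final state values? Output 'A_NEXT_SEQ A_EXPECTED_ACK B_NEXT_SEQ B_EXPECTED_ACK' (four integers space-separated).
Answer: 1494 2000 2000 1494

Derivation:
After event 0: A_seq=1157 A_ack=2000 B_seq=2000 B_ack=1157
After event 1: A_seq=1157 A_ack=2000 B_seq=2000 B_ack=1157
After event 2: A_seq=1228 A_ack=2000 B_seq=2000 B_ack=1157
After event 3: A_seq=1426 A_ack=2000 B_seq=2000 B_ack=1157
After event 4: A_seq=1426 A_ack=2000 B_seq=2000 B_ack=1426
After event 5: A_seq=1494 A_ack=2000 B_seq=2000 B_ack=1494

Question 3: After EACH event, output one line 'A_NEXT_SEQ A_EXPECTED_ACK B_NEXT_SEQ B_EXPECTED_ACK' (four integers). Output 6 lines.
1157 2000 2000 1157
1157 2000 2000 1157
1228 2000 2000 1157
1426 2000 2000 1157
1426 2000 2000 1426
1494 2000 2000 1494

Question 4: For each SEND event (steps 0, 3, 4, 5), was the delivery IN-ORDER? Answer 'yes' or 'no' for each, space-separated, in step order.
Answer: yes no yes yes

Derivation:
Step 0: SEND seq=1000 -> in-order
Step 3: SEND seq=1228 -> out-of-order
Step 4: SEND seq=1157 -> in-order
Step 5: SEND seq=1426 -> in-order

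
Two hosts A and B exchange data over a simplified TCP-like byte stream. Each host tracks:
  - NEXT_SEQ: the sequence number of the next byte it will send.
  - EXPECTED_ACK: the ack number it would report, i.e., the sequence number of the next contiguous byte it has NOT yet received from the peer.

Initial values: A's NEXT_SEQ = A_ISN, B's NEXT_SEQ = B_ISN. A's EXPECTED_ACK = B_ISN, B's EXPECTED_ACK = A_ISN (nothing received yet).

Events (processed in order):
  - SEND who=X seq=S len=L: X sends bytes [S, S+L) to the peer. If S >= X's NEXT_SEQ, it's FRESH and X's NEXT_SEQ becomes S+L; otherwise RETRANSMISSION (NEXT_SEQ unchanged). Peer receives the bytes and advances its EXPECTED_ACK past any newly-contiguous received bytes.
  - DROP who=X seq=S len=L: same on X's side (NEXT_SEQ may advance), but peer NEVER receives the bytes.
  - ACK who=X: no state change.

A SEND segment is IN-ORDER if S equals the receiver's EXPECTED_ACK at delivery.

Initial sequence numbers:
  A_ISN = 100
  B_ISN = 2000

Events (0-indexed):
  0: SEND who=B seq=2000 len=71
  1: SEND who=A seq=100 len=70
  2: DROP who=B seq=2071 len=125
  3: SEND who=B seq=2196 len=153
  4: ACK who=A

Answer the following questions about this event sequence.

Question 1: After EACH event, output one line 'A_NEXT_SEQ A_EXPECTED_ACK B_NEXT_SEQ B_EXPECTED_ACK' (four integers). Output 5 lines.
100 2071 2071 100
170 2071 2071 170
170 2071 2196 170
170 2071 2349 170
170 2071 2349 170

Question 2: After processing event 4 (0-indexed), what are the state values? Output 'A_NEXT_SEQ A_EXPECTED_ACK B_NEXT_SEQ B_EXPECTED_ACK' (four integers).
After event 0: A_seq=100 A_ack=2071 B_seq=2071 B_ack=100
After event 1: A_seq=170 A_ack=2071 B_seq=2071 B_ack=170
After event 2: A_seq=170 A_ack=2071 B_seq=2196 B_ack=170
After event 3: A_seq=170 A_ack=2071 B_seq=2349 B_ack=170
After event 4: A_seq=170 A_ack=2071 B_seq=2349 B_ack=170

170 2071 2349 170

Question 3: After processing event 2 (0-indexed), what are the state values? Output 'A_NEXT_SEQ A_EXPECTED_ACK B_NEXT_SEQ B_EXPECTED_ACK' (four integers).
After event 0: A_seq=100 A_ack=2071 B_seq=2071 B_ack=100
After event 1: A_seq=170 A_ack=2071 B_seq=2071 B_ack=170
After event 2: A_seq=170 A_ack=2071 B_seq=2196 B_ack=170

170 2071 2196 170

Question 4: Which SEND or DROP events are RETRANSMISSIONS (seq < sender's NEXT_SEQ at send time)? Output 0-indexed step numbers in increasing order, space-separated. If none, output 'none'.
Step 0: SEND seq=2000 -> fresh
Step 1: SEND seq=100 -> fresh
Step 2: DROP seq=2071 -> fresh
Step 3: SEND seq=2196 -> fresh

Answer: none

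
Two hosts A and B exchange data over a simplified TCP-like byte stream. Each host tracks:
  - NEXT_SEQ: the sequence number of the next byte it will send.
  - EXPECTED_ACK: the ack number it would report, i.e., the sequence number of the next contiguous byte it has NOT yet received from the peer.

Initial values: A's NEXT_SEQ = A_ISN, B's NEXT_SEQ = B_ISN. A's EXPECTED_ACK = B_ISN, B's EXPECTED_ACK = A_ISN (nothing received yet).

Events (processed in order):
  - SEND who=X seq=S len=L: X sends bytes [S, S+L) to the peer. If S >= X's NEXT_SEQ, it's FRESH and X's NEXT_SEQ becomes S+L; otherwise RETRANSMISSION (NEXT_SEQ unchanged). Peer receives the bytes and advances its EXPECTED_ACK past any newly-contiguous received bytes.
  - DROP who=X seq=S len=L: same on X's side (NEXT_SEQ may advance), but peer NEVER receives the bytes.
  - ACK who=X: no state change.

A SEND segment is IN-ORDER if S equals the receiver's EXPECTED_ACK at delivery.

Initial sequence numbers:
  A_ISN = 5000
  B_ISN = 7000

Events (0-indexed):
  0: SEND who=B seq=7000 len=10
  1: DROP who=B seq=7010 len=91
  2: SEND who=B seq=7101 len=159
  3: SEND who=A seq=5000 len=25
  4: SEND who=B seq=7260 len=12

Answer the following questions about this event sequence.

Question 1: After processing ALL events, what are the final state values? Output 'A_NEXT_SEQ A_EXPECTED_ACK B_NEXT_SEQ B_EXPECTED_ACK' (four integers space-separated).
After event 0: A_seq=5000 A_ack=7010 B_seq=7010 B_ack=5000
After event 1: A_seq=5000 A_ack=7010 B_seq=7101 B_ack=5000
After event 2: A_seq=5000 A_ack=7010 B_seq=7260 B_ack=5000
After event 3: A_seq=5025 A_ack=7010 B_seq=7260 B_ack=5025
After event 4: A_seq=5025 A_ack=7010 B_seq=7272 B_ack=5025

Answer: 5025 7010 7272 5025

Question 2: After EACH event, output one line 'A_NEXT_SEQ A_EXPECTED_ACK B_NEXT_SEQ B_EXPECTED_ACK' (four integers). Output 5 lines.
5000 7010 7010 5000
5000 7010 7101 5000
5000 7010 7260 5000
5025 7010 7260 5025
5025 7010 7272 5025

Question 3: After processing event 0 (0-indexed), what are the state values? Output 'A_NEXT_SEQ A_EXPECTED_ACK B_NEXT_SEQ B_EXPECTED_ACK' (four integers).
After event 0: A_seq=5000 A_ack=7010 B_seq=7010 B_ack=5000

5000 7010 7010 5000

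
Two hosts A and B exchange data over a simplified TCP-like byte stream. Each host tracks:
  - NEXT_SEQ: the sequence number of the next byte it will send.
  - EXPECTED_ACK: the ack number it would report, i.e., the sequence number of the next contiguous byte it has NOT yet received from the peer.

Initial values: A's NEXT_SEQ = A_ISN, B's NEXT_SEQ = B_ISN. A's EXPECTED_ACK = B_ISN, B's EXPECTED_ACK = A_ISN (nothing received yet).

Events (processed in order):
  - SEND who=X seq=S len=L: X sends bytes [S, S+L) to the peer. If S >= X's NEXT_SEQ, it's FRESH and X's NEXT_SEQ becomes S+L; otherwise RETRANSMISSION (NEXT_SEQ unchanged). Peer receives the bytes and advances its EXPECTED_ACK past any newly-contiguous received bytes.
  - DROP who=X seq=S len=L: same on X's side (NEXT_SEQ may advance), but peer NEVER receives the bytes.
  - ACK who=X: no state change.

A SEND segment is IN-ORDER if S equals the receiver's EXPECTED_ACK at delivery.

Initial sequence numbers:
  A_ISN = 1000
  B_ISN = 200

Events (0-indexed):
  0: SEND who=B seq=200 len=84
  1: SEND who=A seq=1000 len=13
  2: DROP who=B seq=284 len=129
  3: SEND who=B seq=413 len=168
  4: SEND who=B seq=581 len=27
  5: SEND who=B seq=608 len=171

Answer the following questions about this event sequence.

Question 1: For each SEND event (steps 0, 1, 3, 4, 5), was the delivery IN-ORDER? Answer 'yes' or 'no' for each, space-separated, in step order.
Answer: yes yes no no no

Derivation:
Step 0: SEND seq=200 -> in-order
Step 1: SEND seq=1000 -> in-order
Step 3: SEND seq=413 -> out-of-order
Step 4: SEND seq=581 -> out-of-order
Step 5: SEND seq=608 -> out-of-order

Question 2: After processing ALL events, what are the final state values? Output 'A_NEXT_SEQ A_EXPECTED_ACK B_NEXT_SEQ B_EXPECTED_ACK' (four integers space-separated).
Answer: 1013 284 779 1013

Derivation:
After event 0: A_seq=1000 A_ack=284 B_seq=284 B_ack=1000
After event 1: A_seq=1013 A_ack=284 B_seq=284 B_ack=1013
After event 2: A_seq=1013 A_ack=284 B_seq=413 B_ack=1013
After event 3: A_seq=1013 A_ack=284 B_seq=581 B_ack=1013
After event 4: A_seq=1013 A_ack=284 B_seq=608 B_ack=1013
After event 5: A_seq=1013 A_ack=284 B_seq=779 B_ack=1013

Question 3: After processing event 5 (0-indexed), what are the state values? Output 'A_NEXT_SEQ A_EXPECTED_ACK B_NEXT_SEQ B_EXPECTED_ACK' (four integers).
After event 0: A_seq=1000 A_ack=284 B_seq=284 B_ack=1000
After event 1: A_seq=1013 A_ack=284 B_seq=284 B_ack=1013
After event 2: A_seq=1013 A_ack=284 B_seq=413 B_ack=1013
After event 3: A_seq=1013 A_ack=284 B_seq=581 B_ack=1013
After event 4: A_seq=1013 A_ack=284 B_seq=608 B_ack=1013
After event 5: A_seq=1013 A_ack=284 B_seq=779 B_ack=1013

1013 284 779 1013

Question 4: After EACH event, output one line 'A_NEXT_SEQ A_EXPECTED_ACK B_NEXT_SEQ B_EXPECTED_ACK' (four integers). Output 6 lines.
1000 284 284 1000
1013 284 284 1013
1013 284 413 1013
1013 284 581 1013
1013 284 608 1013
1013 284 779 1013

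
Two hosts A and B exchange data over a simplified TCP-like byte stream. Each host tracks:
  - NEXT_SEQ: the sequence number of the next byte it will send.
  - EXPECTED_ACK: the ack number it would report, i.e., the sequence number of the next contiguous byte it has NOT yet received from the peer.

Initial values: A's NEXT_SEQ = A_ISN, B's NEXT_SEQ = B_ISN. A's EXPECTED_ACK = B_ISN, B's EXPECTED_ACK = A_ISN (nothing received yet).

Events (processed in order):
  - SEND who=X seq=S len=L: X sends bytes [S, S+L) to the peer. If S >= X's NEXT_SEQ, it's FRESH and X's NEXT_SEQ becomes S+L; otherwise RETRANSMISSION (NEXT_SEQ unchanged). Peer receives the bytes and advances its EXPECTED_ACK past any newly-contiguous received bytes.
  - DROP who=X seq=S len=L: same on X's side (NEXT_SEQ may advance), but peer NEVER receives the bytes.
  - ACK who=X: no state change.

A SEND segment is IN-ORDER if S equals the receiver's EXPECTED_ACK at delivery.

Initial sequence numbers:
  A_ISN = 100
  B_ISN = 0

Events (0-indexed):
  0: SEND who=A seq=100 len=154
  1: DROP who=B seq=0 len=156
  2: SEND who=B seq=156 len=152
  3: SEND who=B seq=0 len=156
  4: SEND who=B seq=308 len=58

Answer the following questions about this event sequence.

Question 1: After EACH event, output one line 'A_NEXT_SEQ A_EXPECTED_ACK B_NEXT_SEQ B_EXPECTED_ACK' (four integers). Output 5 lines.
254 0 0 254
254 0 156 254
254 0 308 254
254 308 308 254
254 366 366 254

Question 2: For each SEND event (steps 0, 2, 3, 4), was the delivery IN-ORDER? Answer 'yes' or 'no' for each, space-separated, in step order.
Answer: yes no yes yes

Derivation:
Step 0: SEND seq=100 -> in-order
Step 2: SEND seq=156 -> out-of-order
Step 3: SEND seq=0 -> in-order
Step 4: SEND seq=308 -> in-order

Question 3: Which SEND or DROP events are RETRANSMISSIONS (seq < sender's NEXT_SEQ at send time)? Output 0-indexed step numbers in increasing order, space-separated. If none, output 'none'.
Answer: 3

Derivation:
Step 0: SEND seq=100 -> fresh
Step 1: DROP seq=0 -> fresh
Step 2: SEND seq=156 -> fresh
Step 3: SEND seq=0 -> retransmit
Step 4: SEND seq=308 -> fresh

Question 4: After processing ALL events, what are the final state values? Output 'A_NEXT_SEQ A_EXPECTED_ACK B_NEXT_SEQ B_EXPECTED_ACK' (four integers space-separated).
After event 0: A_seq=254 A_ack=0 B_seq=0 B_ack=254
After event 1: A_seq=254 A_ack=0 B_seq=156 B_ack=254
After event 2: A_seq=254 A_ack=0 B_seq=308 B_ack=254
After event 3: A_seq=254 A_ack=308 B_seq=308 B_ack=254
After event 4: A_seq=254 A_ack=366 B_seq=366 B_ack=254

Answer: 254 366 366 254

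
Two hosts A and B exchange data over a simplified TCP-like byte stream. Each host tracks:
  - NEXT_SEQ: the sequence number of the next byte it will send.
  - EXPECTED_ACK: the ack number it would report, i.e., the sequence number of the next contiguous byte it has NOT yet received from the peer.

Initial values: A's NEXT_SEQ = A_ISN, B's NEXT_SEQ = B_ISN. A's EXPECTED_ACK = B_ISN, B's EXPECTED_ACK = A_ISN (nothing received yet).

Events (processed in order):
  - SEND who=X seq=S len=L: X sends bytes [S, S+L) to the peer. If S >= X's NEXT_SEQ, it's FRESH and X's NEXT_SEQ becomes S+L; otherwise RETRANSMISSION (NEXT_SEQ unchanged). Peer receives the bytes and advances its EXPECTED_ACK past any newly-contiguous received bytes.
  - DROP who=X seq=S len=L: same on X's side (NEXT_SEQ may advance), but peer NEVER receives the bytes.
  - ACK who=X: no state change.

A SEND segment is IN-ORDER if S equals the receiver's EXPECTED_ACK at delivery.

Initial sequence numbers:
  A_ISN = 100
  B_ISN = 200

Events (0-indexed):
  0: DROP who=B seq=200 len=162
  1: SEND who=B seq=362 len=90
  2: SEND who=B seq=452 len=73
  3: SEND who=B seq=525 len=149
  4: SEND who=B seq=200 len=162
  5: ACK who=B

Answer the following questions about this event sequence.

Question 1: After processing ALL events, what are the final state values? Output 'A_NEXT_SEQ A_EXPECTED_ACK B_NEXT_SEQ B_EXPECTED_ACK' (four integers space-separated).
After event 0: A_seq=100 A_ack=200 B_seq=362 B_ack=100
After event 1: A_seq=100 A_ack=200 B_seq=452 B_ack=100
After event 2: A_seq=100 A_ack=200 B_seq=525 B_ack=100
After event 3: A_seq=100 A_ack=200 B_seq=674 B_ack=100
After event 4: A_seq=100 A_ack=674 B_seq=674 B_ack=100
After event 5: A_seq=100 A_ack=674 B_seq=674 B_ack=100

Answer: 100 674 674 100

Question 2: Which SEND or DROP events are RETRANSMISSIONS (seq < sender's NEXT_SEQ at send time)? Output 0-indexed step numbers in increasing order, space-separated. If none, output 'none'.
Step 0: DROP seq=200 -> fresh
Step 1: SEND seq=362 -> fresh
Step 2: SEND seq=452 -> fresh
Step 3: SEND seq=525 -> fresh
Step 4: SEND seq=200 -> retransmit

Answer: 4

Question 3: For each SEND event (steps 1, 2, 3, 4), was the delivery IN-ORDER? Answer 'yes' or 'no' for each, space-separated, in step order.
Answer: no no no yes

Derivation:
Step 1: SEND seq=362 -> out-of-order
Step 2: SEND seq=452 -> out-of-order
Step 3: SEND seq=525 -> out-of-order
Step 4: SEND seq=200 -> in-order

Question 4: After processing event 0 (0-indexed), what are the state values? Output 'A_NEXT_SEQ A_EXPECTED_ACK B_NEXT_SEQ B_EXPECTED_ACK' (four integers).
After event 0: A_seq=100 A_ack=200 B_seq=362 B_ack=100

100 200 362 100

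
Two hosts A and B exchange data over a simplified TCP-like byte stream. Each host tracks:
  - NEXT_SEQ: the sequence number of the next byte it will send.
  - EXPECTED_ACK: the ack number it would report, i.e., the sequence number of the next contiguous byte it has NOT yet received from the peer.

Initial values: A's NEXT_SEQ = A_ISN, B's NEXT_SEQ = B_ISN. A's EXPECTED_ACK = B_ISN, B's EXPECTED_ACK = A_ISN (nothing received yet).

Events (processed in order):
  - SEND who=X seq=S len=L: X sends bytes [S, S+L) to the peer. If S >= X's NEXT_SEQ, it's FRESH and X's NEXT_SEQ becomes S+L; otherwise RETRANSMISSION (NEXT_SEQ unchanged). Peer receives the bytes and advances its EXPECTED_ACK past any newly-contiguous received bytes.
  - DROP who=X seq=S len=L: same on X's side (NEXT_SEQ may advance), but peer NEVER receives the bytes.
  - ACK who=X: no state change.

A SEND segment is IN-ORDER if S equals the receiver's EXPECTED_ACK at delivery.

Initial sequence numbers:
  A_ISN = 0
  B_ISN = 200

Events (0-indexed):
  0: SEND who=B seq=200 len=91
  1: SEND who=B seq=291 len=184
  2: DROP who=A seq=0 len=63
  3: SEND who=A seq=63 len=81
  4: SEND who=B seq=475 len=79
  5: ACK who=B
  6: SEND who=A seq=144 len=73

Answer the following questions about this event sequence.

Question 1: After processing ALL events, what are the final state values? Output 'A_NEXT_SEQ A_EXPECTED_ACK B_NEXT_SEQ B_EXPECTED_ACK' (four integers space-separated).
After event 0: A_seq=0 A_ack=291 B_seq=291 B_ack=0
After event 1: A_seq=0 A_ack=475 B_seq=475 B_ack=0
After event 2: A_seq=63 A_ack=475 B_seq=475 B_ack=0
After event 3: A_seq=144 A_ack=475 B_seq=475 B_ack=0
After event 4: A_seq=144 A_ack=554 B_seq=554 B_ack=0
After event 5: A_seq=144 A_ack=554 B_seq=554 B_ack=0
After event 6: A_seq=217 A_ack=554 B_seq=554 B_ack=0

Answer: 217 554 554 0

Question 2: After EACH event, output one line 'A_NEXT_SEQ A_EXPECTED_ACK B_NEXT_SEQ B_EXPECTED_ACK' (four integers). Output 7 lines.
0 291 291 0
0 475 475 0
63 475 475 0
144 475 475 0
144 554 554 0
144 554 554 0
217 554 554 0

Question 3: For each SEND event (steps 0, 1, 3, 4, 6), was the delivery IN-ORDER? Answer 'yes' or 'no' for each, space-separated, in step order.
Answer: yes yes no yes no

Derivation:
Step 0: SEND seq=200 -> in-order
Step 1: SEND seq=291 -> in-order
Step 3: SEND seq=63 -> out-of-order
Step 4: SEND seq=475 -> in-order
Step 6: SEND seq=144 -> out-of-order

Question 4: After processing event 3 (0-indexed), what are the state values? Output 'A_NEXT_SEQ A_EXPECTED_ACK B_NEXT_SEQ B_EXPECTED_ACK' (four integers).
After event 0: A_seq=0 A_ack=291 B_seq=291 B_ack=0
After event 1: A_seq=0 A_ack=475 B_seq=475 B_ack=0
After event 2: A_seq=63 A_ack=475 B_seq=475 B_ack=0
After event 3: A_seq=144 A_ack=475 B_seq=475 B_ack=0

144 475 475 0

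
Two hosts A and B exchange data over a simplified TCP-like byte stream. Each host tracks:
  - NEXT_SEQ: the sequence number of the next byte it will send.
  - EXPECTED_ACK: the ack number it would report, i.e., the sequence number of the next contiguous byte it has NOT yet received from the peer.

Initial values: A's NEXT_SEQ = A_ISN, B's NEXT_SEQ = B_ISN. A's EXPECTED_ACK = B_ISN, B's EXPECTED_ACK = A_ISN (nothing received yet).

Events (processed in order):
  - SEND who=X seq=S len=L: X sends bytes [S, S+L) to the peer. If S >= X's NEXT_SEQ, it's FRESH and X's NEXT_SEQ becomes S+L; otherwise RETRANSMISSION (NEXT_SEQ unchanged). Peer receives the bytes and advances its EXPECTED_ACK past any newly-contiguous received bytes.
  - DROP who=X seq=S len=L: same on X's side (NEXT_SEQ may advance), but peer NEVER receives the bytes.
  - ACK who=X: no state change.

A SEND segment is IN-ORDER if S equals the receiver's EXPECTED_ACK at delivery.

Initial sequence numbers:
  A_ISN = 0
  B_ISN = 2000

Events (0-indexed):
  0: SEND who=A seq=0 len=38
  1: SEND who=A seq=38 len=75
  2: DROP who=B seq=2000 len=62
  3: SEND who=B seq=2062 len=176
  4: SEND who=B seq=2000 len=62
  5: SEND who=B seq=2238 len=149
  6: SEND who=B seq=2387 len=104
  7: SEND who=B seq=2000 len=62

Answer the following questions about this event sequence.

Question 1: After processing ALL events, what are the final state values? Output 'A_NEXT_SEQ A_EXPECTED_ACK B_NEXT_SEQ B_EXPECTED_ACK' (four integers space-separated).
Answer: 113 2491 2491 113

Derivation:
After event 0: A_seq=38 A_ack=2000 B_seq=2000 B_ack=38
After event 1: A_seq=113 A_ack=2000 B_seq=2000 B_ack=113
After event 2: A_seq=113 A_ack=2000 B_seq=2062 B_ack=113
After event 3: A_seq=113 A_ack=2000 B_seq=2238 B_ack=113
After event 4: A_seq=113 A_ack=2238 B_seq=2238 B_ack=113
After event 5: A_seq=113 A_ack=2387 B_seq=2387 B_ack=113
After event 6: A_seq=113 A_ack=2491 B_seq=2491 B_ack=113
After event 7: A_seq=113 A_ack=2491 B_seq=2491 B_ack=113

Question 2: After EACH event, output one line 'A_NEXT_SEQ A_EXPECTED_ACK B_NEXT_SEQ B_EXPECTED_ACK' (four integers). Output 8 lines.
38 2000 2000 38
113 2000 2000 113
113 2000 2062 113
113 2000 2238 113
113 2238 2238 113
113 2387 2387 113
113 2491 2491 113
113 2491 2491 113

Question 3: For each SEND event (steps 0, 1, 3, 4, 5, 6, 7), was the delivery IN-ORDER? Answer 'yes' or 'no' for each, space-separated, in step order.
Step 0: SEND seq=0 -> in-order
Step 1: SEND seq=38 -> in-order
Step 3: SEND seq=2062 -> out-of-order
Step 4: SEND seq=2000 -> in-order
Step 5: SEND seq=2238 -> in-order
Step 6: SEND seq=2387 -> in-order
Step 7: SEND seq=2000 -> out-of-order

Answer: yes yes no yes yes yes no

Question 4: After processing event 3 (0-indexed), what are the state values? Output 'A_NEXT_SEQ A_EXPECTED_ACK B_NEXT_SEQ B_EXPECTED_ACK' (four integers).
After event 0: A_seq=38 A_ack=2000 B_seq=2000 B_ack=38
After event 1: A_seq=113 A_ack=2000 B_seq=2000 B_ack=113
After event 2: A_seq=113 A_ack=2000 B_seq=2062 B_ack=113
After event 3: A_seq=113 A_ack=2000 B_seq=2238 B_ack=113

113 2000 2238 113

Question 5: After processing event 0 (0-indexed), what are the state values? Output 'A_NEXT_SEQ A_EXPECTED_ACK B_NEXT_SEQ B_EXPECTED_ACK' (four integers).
After event 0: A_seq=38 A_ack=2000 B_seq=2000 B_ack=38

38 2000 2000 38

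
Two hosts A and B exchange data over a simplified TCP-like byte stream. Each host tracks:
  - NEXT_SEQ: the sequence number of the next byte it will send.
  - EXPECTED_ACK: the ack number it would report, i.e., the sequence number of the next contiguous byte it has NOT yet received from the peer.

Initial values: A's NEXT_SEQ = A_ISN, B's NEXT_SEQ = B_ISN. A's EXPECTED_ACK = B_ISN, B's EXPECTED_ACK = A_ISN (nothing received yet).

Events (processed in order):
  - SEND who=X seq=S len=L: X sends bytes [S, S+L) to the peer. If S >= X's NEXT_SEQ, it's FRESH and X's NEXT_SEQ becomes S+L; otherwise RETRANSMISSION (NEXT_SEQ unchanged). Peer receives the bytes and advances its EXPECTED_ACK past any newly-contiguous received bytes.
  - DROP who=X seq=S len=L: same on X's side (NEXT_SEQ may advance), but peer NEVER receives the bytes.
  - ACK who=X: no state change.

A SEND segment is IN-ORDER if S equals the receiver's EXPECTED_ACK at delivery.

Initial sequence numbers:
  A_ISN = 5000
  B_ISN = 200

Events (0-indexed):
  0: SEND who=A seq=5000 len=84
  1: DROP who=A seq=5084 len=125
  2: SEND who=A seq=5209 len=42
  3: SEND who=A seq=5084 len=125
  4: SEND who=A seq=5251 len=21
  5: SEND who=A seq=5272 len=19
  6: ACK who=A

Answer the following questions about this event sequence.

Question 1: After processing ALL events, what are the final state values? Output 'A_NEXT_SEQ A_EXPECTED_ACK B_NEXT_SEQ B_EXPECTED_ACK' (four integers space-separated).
Answer: 5291 200 200 5291

Derivation:
After event 0: A_seq=5084 A_ack=200 B_seq=200 B_ack=5084
After event 1: A_seq=5209 A_ack=200 B_seq=200 B_ack=5084
After event 2: A_seq=5251 A_ack=200 B_seq=200 B_ack=5084
After event 3: A_seq=5251 A_ack=200 B_seq=200 B_ack=5251
After event 4: A_seq=5272 A_ack=200 B_seq=200 B_ack=5272
After event 5: A_seq=5291 A_ack=200 B_seq=200 B_ack=5291
After event 6: A_seq=5291 A_ack=200 B_seq=200 B_ack=5291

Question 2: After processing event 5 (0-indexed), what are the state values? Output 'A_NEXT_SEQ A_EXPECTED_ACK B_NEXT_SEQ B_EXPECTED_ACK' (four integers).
After event 0: A_seq=5084 A_ack=200 B_seq=200 B_ack=5084
After event 1: A_seq=5209 A_ack=200 B_seq=200 B_ack=5084
After event 2: A_seq=5251 A_ack=200 B_seq=200 B_ack=5084
After event 3: A_seq=5251 A_ack=200 B_seq=200 B_ack=5251
After event 4: A_seq=5272 A_ack=200 B_seq=200 B_ack=5272
After event 5: A_seq=5291 A_ack=200 B_seq=200 B_ack=5291

5291 200 200 5291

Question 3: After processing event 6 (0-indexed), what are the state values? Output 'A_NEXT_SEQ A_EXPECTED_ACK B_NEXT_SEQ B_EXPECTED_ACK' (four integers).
After event 0: A_seq=5084 A_ack=200 B_seq=200 B_ack=5084
After event 1: A_seq=5209 A_ack=200 B_seq=200 B_ack=5084
After event 2: A_seq=5251 A_ack=200 B_seq=200 B_ack=5084
After event 3: A_seq=5251 A_ack=200 B_seq=200 B_ack=5251
After event 4: A_seq=5272 A_ack=200 B_seq=200 B_ack=5272
After event 5: A_seq=5291 A_ack=200 B_seq=200 B_ack=5291
After event 6: A_seq=5291 A_ack=200 B_seq=200 B_ack=5291

5291 200 200 5291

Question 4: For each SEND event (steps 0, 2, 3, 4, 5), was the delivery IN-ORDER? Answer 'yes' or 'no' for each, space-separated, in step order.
Step 0: SEND seq=5000 -> in-order
Step 2: SEND seq=5209 -> out-of-order
Step 3: SEND seq=5084 -> in-order
Step 4: SEND seq=5251 -> in-order
Step 5: SEND seq=5272 -> in-order

Answer: yes no yes yes yes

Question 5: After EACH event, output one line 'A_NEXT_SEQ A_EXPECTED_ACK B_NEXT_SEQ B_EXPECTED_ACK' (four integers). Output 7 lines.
5084 200 200 5084
5209 200 200 5084
5251 200 200 5084
5251 200 200 5251
5272 200 200 5272
5291 200 200 5291
5291 200 200 5291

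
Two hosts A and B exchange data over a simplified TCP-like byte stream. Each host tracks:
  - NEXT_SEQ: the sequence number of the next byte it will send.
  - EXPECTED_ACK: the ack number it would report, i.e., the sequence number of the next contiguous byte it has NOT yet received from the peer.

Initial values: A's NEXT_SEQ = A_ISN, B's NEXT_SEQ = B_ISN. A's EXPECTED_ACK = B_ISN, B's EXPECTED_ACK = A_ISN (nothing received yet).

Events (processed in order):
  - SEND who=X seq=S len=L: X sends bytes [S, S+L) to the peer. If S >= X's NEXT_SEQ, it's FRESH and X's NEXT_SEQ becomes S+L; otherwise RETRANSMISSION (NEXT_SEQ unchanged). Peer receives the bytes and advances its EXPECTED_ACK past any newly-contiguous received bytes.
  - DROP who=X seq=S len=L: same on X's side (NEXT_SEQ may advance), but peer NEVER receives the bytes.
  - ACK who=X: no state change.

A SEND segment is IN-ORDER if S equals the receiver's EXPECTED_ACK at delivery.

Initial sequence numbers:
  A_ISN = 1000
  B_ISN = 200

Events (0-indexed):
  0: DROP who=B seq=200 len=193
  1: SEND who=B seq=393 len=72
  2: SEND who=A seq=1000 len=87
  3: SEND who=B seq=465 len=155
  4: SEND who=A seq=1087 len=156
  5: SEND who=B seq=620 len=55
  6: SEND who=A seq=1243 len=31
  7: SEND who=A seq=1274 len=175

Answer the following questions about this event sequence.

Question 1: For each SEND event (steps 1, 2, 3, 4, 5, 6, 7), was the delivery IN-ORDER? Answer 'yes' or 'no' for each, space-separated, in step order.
Answer: no yes no yes no yes yes

Derivation:
Step 1: SEND seq=393 -> out-of-order
Step 2: SEND seq=1000 -> in-order
Step 3: SEND seq=465 -> out-of-order
Step 4: SEND seq=1087 -> in-order
Step 5: SEND seq=620 -> out-of-order
Step 6: SEND seq=1243 -> in-order
Step 7: SEND seq=1274 -> in-order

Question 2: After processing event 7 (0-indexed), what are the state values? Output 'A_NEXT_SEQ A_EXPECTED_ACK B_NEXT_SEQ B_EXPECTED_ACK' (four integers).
After event 0: A_seq=1000 A_ack=200 B_seq=393 B_ack=1000
After event 1: A_seq=1000 A_ack=200 B_seq=465 B_ack=1000
After event 2: A_seq=1087 A_ack=200 B_seq=465 B_ack=1087
After event 3: A_seq=1087 A_ack=200 B_seq=620 B_ack=1087
After event 4: A_seq=1243 A_ack=200 B_seq=620 B_ack=1243
After event 5: A_seq=1243 A_ack=200 B_seq=675 B_ack=1243
After event 6: A_seq=1274 A_ack=200 B_seq=675 B_ack=1274
After event 7: A_seq=1449 A_ack=200 B_seq=675 B_ack=1449

1449 200 675 1449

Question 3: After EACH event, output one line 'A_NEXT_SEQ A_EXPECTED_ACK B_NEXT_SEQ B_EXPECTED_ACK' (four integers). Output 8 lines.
1000 200 393 1000
1000 200 465 1000
1087 200 465 1087
1087 200 620 1087
1243 200 620 1243
1243 200 675 1243
1274 200 675 1274
1449 200 675 1449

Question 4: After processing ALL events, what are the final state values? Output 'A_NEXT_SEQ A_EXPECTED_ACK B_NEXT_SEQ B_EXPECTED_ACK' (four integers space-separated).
Answer: 1449 200 675 1449

Derivation:
After event 0: A_seq=1000 A_ack=200 B_seq=393 B_ack=1000
After event 1: A_seq=1000 A_ack=200 B_seq=465 B_ack=1000
After event 2: A_seq=1087 A_ack=200 B_seq=465 B_ack=1087
After event 3: A_seq=1087 A_ack=200 B_seq=620 B_ack=1087
After event 4: A_seq=1243 A_ack=200 B_seq=620 B_ack=1243
After event 5: A_seq=1243 A_ack=200 B_seq=675 B_ack=1243
After event 6: A_seq=1274 A_ack=200 B_seq=675 B_ack=1274
After event 7: A_seq=1449 A_ack=200 B_seq=675 B_ack=1449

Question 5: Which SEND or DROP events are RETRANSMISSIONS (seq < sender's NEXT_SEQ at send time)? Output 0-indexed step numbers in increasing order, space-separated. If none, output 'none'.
Step 0: DROP seq=200 -> fresh
Step 1: SEND seq=393 -> fresh
Step 2: SEND seq=1000 -> fresh
Step 3: SEND seq=465 -> fresh
Step 4: SEND seq=1087 -> fresh
Step 5: SEND seq=620 -> fresh
Step 6: SEND seq=1243 -> fresh
Step 7: SEND seq=1274 -> fresh

Answer: none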